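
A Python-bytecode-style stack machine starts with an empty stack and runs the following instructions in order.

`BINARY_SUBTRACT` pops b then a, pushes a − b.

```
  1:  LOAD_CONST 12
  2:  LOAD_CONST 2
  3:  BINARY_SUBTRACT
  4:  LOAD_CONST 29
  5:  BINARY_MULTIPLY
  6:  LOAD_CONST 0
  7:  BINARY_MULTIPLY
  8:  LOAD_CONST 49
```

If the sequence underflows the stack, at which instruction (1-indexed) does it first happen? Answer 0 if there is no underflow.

0

LOAD_CONST 12    12
LOAD_CONST 2     12 2
BINARY_SUBTRACT  10
LOAD_CONST 29    10 29
BINARY_MULTIPLY  290
LOAD_CONST 0     290 0
BINARY_MULTIPLY  0
LOAD_CONST 49    0 49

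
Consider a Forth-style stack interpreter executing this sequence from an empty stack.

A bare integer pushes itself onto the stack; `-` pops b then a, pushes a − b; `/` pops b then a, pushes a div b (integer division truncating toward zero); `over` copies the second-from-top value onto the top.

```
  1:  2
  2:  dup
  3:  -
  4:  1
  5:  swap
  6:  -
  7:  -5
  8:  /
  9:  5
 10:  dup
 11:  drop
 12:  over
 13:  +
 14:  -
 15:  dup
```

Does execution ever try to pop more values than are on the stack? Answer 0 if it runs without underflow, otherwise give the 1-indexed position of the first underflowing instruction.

0

2    : [2]
dup  : [2, 2]
-    : [0]
1    : [0, 1]
swap : [1, 0]
-    : [1]
-5   : [1, -5]
/    : [0]
5    : [0, 5]
dup  : [0, 5, 5]
drop : [0, 5]
over : [0, 5, 0]
+    : [0, 5]
-    : [-5]
dup  : [-5, -5]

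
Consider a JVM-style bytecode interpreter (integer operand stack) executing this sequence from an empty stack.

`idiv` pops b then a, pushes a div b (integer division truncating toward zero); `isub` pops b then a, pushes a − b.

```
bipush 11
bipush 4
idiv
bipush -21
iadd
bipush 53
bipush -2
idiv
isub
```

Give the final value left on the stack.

bipush 11   [11]
bipush 4    [11, 4]
idiv        [2]
bipush -21  [2, -21]
iadd        [-19]
bipush 53   [-19, 53]
bipush -2   [-19, 53, -2]
idiv        [-19, -26]
isub        [7]

7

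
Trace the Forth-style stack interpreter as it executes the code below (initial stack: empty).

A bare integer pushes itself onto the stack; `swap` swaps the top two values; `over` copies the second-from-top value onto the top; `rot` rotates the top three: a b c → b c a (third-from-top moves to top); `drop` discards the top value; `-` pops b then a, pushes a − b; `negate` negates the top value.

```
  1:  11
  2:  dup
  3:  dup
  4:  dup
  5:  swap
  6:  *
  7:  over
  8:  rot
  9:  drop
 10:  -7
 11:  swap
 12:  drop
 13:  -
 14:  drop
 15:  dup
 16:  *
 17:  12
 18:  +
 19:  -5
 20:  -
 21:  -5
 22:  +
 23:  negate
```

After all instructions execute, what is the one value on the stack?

-133

11     : [11]
dup    : [11, 11]
dup    : [11, 11, 11]
dup    : [11, 11, 11, 11]
swap   : [11, 11, 11, 11]
*      : [11, 11, 121]
over   : [11, 11, 121, 11]
rot    : [11, 121, 11, 11]
drop   : [11, 121, 11]
-7     : [11, 121, 11, -7]
swap   : [11, 121, -7, 11]
drop   : [11, 121, -7]
-      : [11, 128]
drop   : [11]
dup    : [11, 11]
*      : [121]
12     : [121, 12]
+      : [133]
-5     : [133, -5]
-      : [138]
-5     : [138, -5]
+      : [133]
negate : [-133]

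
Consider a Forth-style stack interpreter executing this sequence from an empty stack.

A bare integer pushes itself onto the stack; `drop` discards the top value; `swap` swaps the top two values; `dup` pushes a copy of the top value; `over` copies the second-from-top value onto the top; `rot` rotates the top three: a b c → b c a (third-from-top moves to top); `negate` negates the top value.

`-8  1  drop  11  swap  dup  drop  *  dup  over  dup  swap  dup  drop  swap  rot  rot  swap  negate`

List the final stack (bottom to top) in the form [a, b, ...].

-8     : -8
1      : -8 1
drop   : -8
11     : -8 11
swap   : 11 -8
dup    : 11 -8 -8
drop   : 11 -8
*      : -88
dup    : -88 -88
over   : -88 -88 -88
dup    : -88 -88 -88 -88
swap   : -88 -88 -88 -88
dup    : -88 -88 -88 -88 -88
drop   : -88 -88 -88 -88
swap   : -88 -88 -88 -88
rot    : -88 -88 -88 -88
rot    : -88 -88 -88 -88
swap   : -88 -88 -88 -88
negate : -88 -88 -88 88

[-88, -88, -88, 88]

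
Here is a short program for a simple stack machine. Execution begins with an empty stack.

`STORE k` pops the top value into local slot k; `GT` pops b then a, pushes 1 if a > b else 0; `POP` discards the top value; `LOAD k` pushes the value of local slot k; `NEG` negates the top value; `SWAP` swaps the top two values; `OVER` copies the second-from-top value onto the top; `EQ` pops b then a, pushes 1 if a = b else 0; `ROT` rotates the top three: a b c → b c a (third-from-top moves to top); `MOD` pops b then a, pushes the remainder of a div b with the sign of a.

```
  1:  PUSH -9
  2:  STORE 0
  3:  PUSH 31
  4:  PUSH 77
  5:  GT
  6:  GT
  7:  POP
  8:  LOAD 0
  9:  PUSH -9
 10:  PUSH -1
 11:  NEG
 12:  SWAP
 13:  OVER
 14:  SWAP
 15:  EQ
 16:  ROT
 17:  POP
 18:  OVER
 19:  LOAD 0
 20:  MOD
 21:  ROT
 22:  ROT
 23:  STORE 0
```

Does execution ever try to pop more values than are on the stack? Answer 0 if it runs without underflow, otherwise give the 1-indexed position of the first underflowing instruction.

6

PUSH -9 → -9
STORE 0 → (empty)
PUSH 31 → 31
PUSH 77 → 31 77
GT      → 0
GT  — needs 2 operands, stack has 1 → underflow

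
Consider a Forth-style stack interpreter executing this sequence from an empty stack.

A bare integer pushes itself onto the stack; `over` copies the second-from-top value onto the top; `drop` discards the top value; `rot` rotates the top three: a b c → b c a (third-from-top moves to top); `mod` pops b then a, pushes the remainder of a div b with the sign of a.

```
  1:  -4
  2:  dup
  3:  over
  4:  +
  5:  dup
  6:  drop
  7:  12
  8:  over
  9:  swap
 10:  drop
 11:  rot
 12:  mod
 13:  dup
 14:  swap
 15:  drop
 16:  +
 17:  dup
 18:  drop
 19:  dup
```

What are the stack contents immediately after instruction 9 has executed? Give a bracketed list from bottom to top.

[-4, -8, -8, 12]

-4   → [-4]
dup  → [-4, -4]
over → [-4, -4, -4]
+    → [-4, -8]
dup  → [-4, -8, -8]
drop → [-4, -8]
12   → [-4, -8, 12]
over → [-4, -8, 12, -8]
swap → [-4, -8, -8, 12]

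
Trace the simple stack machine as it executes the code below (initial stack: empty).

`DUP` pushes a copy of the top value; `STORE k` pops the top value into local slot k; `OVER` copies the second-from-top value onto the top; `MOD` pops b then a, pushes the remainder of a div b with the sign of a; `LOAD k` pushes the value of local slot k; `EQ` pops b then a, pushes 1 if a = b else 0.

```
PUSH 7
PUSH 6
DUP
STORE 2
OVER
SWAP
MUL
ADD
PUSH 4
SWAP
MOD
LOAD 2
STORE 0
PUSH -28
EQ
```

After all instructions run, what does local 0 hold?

PUSH 7   → 7
PUSH 6   → 7 6
DUP      → 7 6 6
STORE 2  → 7 6
OVER     → 7 6 7
SWAP     → 7 7 6
MUL      → 7 42
ADD      → 49
PUSH 4   → 49 4
SWAP     → 4 49
MOD      → 4
LOAD 2   → 4 6
STORE 0  → 4
PUSH -28 → 4 -28
EQ       → 0

6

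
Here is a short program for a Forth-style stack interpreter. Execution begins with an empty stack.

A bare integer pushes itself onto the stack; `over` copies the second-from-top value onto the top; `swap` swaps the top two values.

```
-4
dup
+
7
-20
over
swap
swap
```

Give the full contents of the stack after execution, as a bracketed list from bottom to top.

[-8, 7, -20, 7]

-4    -4
dup   -4 -4
+     -8
7     -8 7
-20   -8 7 -20
over  -8 7 -20 7
swap  -8 7 7 -20
swap  -8 7 -20 7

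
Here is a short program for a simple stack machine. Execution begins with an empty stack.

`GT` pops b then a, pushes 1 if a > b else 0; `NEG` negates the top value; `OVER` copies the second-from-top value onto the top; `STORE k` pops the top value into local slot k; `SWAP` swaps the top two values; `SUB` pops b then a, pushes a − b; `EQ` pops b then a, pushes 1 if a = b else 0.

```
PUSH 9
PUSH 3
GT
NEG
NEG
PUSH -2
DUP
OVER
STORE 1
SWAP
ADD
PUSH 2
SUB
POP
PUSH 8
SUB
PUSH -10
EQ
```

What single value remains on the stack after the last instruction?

PUSH 9    9
PUSH 3    9 3
GT        1
NEG       -1
NEG       1
PUSH -2   1 -2
DUP       1 -2 -2
OVER      1 -2 -2 -2
STORE 1   1 -2 -2
SWAP      1 -2 -2
ADD       1 -4
PUSH 2    1 -4 2
SUB       1 -6
POP       1
PUSH 8    1 8
SUB       -7
PUSH -10  -7 -10
EQ        0

0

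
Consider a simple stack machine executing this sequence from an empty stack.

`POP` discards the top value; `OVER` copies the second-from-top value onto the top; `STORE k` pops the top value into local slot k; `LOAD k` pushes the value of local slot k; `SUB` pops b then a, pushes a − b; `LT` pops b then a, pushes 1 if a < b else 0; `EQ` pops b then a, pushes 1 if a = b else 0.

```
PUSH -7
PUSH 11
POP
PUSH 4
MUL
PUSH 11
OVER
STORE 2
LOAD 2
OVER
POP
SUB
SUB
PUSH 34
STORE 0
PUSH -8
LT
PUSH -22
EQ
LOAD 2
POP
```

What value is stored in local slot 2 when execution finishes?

-28

PUSH -7   -7
PUSH 11   -7 11
POP       -7
PUSH 4    -7 4
MUL       -28
PUSH 11   -28 11
OVER      -28 11 -28
STORE 2   -28 11
LOAD 2    -28 11 -28
OVER      -28 11 -28 11
POP       -28 11 -28
SUB       -28 39
SUB       -67
PUSH 34   -67 34
STORE 0   -67
PUSH -8   -67 -8
LT        1
PUSH -22  1 -22
EQ        0
LOAD 2    0 -28
POP       0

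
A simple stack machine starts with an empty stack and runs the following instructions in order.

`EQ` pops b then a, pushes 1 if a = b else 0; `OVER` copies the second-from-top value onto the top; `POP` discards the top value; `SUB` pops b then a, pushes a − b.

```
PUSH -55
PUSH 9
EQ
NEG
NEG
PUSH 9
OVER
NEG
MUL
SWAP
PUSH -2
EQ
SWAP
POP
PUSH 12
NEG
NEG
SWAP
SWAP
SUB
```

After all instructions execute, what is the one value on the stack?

PUSH -55 -> [-55]
PUSH 9   -> [-55, 9]
EQ       -> [0]
NEG      -> [0]
NEG      -> [0]
PUSH 9   -> [0, 9]
OVER     -> [0, 9, 0]
NEG      -> [0, 9, 0]
MUL      -> [0, 0]
SWAP     -> [0, 0]
PUSH -2  -> [0, 0, -2]
EQ       -> [0, 0]
SWAP     -> [0, 0]
POP      -> [0]
PUSH 12  -> [0, 12]
NEG      -> [0, -12]
NEG      -> [0, 12]
SWAP     -> [12, 0]
SWAP     -> [0, 12]
SUB      -> [-12]

-12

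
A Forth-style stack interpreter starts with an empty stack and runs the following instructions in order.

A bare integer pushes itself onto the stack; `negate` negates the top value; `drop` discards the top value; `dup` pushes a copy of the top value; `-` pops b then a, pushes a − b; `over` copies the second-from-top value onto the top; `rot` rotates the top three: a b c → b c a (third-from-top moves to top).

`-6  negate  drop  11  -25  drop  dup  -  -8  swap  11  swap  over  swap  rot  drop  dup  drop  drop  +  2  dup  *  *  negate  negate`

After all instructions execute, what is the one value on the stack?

-6      -6
negate  6
drop    (empty)
11      11
-25     11 -25
drop    11
dup     11 11
-       0
-8      0 -8
swap    -8 0
11      -8 0 11
swap    -8 11 0
over    -8 11 0 11
swap    -8 11 11 0
rot     -8 11 0 11
drop    -8 11 0
dup     -8 11 0 0
drop    -8 11 0
drop    -8 11
+       3
2       3 2
dup     3 2 2
*       3 4
*       12
negate  -12
negate  12

12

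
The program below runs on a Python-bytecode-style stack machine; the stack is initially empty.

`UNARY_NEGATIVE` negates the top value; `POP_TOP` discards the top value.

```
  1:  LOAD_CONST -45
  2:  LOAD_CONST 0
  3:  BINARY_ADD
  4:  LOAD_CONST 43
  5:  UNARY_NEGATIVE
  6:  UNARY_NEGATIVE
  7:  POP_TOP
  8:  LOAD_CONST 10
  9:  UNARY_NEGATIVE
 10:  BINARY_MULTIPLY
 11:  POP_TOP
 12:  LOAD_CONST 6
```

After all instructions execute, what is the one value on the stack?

LOAD_CONST -45  -> -45
LOAD_CONST 0    -> -45 0
BINARY_ADD      -> -45
LOAD_CONST 43   -> -45 43
UNARY_NEGATIVE  -> -45 -43
UNARY_NEGATIVE  -> -45 43
POP_TOP         -> -45
LOAD_CONST 10   -> -45 10
UNARY_NEGATIVE  -> -45 -10
BINARY_MULTIPLY -> 450
POP_TOP         -> (empty)
LOAD_CONST 6    -> 6

6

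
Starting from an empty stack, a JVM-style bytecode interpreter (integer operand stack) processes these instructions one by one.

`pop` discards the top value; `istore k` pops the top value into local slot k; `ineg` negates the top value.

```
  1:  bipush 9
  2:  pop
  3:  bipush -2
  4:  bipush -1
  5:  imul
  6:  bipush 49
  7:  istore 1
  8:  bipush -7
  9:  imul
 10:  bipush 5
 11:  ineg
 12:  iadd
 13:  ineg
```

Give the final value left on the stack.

19

bipush 9  -> 9
pop       -> (empty)
bipush -2 -> -2
bipush -1 -> -2 -1
imul      -> 2
bipush 49 -> 2 49
istore 1  -> 2
bipush -7 -> 2 -7
imul      -> -14
bipush 5  -> -14 5
ineg      -> -14 -5
iadd      -> -19
ineg      -> 19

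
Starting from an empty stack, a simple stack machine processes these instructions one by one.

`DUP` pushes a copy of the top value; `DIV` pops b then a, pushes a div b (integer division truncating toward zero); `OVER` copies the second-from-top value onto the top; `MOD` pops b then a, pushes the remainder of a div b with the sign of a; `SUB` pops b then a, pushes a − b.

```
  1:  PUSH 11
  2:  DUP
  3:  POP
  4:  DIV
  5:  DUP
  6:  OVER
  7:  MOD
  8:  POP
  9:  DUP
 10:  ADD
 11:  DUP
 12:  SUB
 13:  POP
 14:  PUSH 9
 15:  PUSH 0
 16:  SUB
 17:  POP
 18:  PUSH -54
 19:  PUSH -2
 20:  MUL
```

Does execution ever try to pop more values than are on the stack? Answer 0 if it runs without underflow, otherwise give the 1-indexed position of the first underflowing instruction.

4

PUSH 11 : 11
DUP     : 11 11
POP     : 11
DIV  — needs 2 operands, stack has 1 → underflow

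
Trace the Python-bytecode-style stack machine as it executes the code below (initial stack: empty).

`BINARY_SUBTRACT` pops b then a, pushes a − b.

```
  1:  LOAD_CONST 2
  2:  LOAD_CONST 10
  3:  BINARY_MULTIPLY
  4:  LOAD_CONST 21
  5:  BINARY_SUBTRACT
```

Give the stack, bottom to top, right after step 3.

LOAD_CONST 2     2
LOAD_CONST 10    2 10
BINARY_MULTIPLY  20

[20]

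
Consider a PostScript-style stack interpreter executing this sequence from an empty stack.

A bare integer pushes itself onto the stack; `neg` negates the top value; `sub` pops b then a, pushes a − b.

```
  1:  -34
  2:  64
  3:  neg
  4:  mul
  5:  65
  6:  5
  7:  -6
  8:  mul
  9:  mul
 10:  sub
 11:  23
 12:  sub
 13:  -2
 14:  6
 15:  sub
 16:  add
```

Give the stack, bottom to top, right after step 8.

-34 → [-34]
64  → [-34, 64]
neg → [-34, -64]
mul → [2176]
65  → [2176, 65]
5   → [2176, 65, 5]
-6  → [2176, 65, 5, -6]
mul → [2176, 65, -30]

[2176, 65, -30]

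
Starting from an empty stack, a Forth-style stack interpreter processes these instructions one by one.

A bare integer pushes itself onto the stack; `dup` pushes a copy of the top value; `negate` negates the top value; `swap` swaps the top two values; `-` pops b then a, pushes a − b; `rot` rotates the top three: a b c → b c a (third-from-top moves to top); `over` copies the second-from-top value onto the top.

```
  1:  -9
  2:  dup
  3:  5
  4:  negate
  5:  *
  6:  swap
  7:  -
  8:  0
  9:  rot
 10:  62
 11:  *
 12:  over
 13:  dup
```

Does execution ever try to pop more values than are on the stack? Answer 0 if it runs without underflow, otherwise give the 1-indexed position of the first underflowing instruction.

9

-9     : [-9]
dup    : [-9, -9]
5      : [-9, -9, 5]
negate : [-9, -9, -5]
*      : [-9, 45]
swap   : [45, -9]
-      : [54]
0      : [54, 0]
rot  — needs 3 operands, stack has 2 → underflow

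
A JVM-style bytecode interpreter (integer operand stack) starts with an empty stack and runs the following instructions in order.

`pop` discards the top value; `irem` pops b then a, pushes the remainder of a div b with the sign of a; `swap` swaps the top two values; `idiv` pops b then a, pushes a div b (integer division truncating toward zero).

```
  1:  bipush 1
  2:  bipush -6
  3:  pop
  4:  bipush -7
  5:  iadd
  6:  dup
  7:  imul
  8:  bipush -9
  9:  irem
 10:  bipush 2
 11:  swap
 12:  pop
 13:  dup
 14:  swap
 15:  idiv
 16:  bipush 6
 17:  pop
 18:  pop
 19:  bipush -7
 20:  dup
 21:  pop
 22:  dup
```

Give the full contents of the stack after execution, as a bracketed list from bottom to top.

[-7, -7]

bipush 1   1
bipush -6  1 -6
pop        1
bipush -7  1 -7
iadd       -6
dup        -6 -6
imul       36
bipush -9  36 -9
irem       0
bipush 2   0 2
swap       2 0
pop        2
dup        2 2
swap       2 2
idiv       1
bipush 6   1 6
pop        1
pop        (empty)
bipush -7  -7
dup        -7 -7
pop        -7
dup        -7 -7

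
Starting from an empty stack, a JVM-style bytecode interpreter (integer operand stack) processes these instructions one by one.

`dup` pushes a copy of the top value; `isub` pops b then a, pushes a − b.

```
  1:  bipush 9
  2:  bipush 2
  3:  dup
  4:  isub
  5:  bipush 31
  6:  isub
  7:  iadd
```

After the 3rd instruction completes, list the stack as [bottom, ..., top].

[9, 2, 2]

bipush 9 → [9]
bipush 2 → [9, 2]
dup      → [9, 2, 2]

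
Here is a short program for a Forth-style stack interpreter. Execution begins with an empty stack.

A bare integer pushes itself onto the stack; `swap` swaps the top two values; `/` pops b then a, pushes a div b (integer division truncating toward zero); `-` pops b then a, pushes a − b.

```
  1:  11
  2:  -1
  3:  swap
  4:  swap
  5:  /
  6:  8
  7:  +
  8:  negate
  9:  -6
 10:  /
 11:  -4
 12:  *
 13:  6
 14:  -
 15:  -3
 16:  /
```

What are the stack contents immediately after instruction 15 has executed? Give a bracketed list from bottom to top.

11      [11]
-1      [11, -1]
swap    [-1, 11]
swap    [11, -1]
/       [-11]
8       [-11, 8]
+       [-3]
negate  [3]
-6      [3, -6]
/       [0]
-4      [0, -4]
*       [0]
6       [0, 6]
-       [-6]
-3      [-6, -3]

[-6, -3]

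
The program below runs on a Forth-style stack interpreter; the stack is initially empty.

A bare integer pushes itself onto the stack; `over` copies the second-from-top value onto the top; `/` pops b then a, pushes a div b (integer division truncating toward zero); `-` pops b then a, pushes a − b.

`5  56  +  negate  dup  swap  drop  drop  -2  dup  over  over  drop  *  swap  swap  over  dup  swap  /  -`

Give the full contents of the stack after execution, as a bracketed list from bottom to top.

5      → [5]
56     → [5, 56]
+      → [61]
negate → [-61]
dup    → [-61, -61]
swap   → [-61, -61]
drop   → [-61]
drop   → []
-2     → [-2]
dup    → [-2, -2]
over   → [-2, -2, -2]
over   → [-2, -2, -2, -2]
drop   → [-2, -2, -2]
*      → [-2, 4]
swap   → [4, -2]
swap   → [-2, 4]
over   → [-2, 4, -2]
dup    → [-2, 4, -2, -2]
swap   → [-2, 4, -2, -2]
/      → [-2, 4, 1]
-      → [-2, 3]

[-2, 3]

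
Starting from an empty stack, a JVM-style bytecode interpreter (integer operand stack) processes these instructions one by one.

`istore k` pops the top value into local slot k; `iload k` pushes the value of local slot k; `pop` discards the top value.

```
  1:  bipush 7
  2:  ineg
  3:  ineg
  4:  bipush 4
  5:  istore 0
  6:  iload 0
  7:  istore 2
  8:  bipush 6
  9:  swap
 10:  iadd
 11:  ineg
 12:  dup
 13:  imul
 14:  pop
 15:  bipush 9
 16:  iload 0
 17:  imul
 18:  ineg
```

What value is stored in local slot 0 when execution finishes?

4

bipush 7 : [7]
ineg     : [-7]
ineg     : [7]
bipush 4 : [7, 4]
istore 0 : [7]
iload 0  : [7, 4]
istore 2 : [7]
bipush 6 : [7, 6]
swap     : [6, 7]
iadd     : [13]
ineg     : [-13]
dup      : [-13, -13]
imul     : [169]
pop      : []
bipush 9 : [9]
iload 0  : [9, 4]
imul     : [36]
ineg     : [-36]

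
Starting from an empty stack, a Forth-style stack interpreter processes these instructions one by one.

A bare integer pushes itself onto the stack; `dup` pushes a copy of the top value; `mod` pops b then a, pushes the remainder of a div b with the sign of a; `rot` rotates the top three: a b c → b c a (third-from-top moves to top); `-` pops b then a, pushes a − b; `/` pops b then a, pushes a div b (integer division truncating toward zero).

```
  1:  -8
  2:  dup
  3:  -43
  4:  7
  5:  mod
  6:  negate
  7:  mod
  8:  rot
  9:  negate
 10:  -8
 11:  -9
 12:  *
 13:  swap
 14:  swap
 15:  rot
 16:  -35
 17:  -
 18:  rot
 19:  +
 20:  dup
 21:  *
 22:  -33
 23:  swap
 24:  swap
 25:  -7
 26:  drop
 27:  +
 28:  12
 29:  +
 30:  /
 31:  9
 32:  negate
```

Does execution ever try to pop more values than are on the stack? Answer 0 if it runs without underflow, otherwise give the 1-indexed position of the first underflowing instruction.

8

-8     → [-8]
dup    → [-8, -8]
-43    → [-8, -8, -43]
7      → [-8, -8, -43, 7]
mod    → [-8, -8, -1]
negate → [-8, -8, 1]
mod    → [-8, 0]
rot  — needs 3 operands, stack has 2 → underflow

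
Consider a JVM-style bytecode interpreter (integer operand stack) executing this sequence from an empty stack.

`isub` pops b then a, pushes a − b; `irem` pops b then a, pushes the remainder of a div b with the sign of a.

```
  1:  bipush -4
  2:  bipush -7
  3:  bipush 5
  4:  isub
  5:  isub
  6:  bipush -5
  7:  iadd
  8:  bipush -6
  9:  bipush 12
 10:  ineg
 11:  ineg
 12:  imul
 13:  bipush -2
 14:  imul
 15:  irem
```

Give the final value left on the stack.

3

bipush -4 -> -4
bipush -7 -> -4 -7
bipush 5  -> -4 -7 5
isub      -> -4 -12
isub      -> 8
bipush -5 -> 8 -5
iadd      -> 3
bipush -6 -> 3 -6
bipush 12 -> 3 -6 12
ineg      -> 3 -6 -12
ineg      -> 3 -6 12
imul      -> 3 -72
bipush -2 -> 3 -72 -2
imul      -> 3 144
irem      -> 3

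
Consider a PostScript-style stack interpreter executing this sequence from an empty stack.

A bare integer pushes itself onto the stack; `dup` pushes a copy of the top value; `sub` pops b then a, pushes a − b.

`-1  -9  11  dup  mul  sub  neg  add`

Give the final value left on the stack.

-1  : [-1]
-9  : [-1, -9]
11  : [-1, -9, 11]
dup : [-1, -9, 11, 11]
mul : [-1, -9, 121]
sub : [-1, -130]
neg : [-1, 130]
add : [129]

129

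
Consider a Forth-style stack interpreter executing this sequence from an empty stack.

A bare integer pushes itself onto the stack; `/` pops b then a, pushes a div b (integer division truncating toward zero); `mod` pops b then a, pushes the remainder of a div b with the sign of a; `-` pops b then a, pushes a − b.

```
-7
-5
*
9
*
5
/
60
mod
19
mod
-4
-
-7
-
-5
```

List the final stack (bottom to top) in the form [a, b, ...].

[14, -5]

-7  -> -7
-5  -> -7 -5
*   -> 35
9   -> 35 9
*   -> 315
5   -> 315 5
/   -> 63
60  -> 63 60
mod -> 3
19  -> 3 19
mod -> 3
-4  -> 3 -4
-   -> 7
-7  -> 7 -7
-   -> 14
-5  -> 14 -5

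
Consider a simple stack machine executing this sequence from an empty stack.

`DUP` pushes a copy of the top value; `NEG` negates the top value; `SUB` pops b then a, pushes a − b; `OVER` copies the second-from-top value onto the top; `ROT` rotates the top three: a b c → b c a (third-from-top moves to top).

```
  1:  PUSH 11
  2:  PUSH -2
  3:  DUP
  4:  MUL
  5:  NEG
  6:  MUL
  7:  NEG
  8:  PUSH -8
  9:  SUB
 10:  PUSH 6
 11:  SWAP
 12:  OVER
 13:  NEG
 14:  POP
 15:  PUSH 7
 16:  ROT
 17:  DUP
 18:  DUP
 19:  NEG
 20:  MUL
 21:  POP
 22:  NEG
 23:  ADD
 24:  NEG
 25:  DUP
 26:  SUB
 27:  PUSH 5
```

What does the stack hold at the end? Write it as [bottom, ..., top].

[52, 0, 5]

PUSH 11  [11]
PUSH -2  [11, -2]
DUP      [11, -2, -2]
MUL      [11, 4]
NEG      [11, -4]
MUL      [-44]
NEG      [44]
PUSH -8  [44, -8]
SUB      [52]
PUSH 6   [52, 6]
SWAP     [6, 52]
OVER     [6, 52, 6]
NEG      [6, 52, -6]
POP      [6, 52]
PUSH 7   [6, 52, 7]
ROT      [52, 7, 6]
DUP      [52, 7, 6, 6]
DUP      [52, 7, 6, 6, 6]
NEG      [52, 7, 6, 6, -6]
MUL      [52, 7, 6, -36]
POP      [52, 7, 6]
NEG      [52, 7, -6]
ADD      [52, 1]
NEG      [52, -1]
DUP      [52, -1, -1]
SUB      [52, 0]
PUSH 5   [52, 0, 5]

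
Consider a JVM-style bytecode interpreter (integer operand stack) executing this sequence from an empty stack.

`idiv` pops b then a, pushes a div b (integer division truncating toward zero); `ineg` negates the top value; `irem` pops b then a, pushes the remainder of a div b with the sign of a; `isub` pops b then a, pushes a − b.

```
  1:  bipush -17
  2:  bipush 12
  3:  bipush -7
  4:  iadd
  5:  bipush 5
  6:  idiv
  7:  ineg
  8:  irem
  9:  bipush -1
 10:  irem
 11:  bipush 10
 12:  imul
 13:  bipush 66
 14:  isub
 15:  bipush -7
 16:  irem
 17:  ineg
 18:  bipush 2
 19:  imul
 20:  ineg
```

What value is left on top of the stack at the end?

-6

bipush -17  [-17]
bipush 12   [-17, 12]
bipush -7   [-17, 12, -7]
iadd        [-17, 5]
bipush 5    [-17, 5, 5]
idiv        [-17, 1]
ineg        [-17, -1]
irem        [0]
bipush -1   [0, -1]
irem        [0]
bipush 10   [0, 10]
imul        [0]
bipush 66   [0, 66]
isub        [-66]
bipush -7   [-66, -7]
irem        [-3]
ineg        [3]
bipush 2    [3, 2]
imul        [6]
ineg        [-6]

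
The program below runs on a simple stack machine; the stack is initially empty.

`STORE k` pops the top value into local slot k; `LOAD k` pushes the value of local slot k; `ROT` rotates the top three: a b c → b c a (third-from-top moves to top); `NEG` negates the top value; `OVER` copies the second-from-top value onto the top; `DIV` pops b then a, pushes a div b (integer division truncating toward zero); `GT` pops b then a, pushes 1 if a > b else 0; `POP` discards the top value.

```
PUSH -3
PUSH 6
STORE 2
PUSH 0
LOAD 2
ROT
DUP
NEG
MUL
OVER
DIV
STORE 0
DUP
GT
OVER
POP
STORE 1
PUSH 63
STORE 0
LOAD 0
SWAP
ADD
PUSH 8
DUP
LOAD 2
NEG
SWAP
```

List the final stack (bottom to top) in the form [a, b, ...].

[63, 8, -6, 8]

PUSH -3 -> -3
PUSH 6  -> -3 6
STORE 2 -> -3
PUSH 0  -> -3 0
LOAD 2  -> -3 0 6
ROT     -> 0 6 -3
DUP     -> 0 6 -3 -3
NEG     -> 0 6 -3 3
MUL     -> 0 6 -9
OVER    -> 0 6 -9 6
DIV     -> 0 6 -1
STORE 0 -> 0 6
DUP     -> 0 6 6
GT      -> 0 0
OVER    -> 0 0 0
POP     -> 0 0
STORE 1 -> 0
PUSH 63 -> 0 63
STORE 0 -> 0
LOAD 0  -> 0 63
SWAP    -> 63 0
ADD     -> 63
PUSH 8  -> 63 8
DUP     -> 63 8 8
LOAD 2  -> 63 8 8 6
NEG     -> 63 8 8 -6
SWAP    -> 63 8 -6 8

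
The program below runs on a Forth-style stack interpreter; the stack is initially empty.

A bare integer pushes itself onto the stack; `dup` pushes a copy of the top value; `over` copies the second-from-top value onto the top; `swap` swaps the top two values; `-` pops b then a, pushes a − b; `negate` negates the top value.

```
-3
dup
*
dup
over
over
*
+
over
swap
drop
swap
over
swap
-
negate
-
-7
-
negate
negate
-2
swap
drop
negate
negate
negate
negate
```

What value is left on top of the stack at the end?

-2

-3      [-3]
dup     [-3, -3]
*       [9]
dup     [9, 9]
over    [9, 9, 9]
over    [9, 9, 9, 9]
*       [9, 9, 81]
+       [9, 90]
over    [9, 90, 9]
swap    [9, 9, 90]
drop    [9, 9]
swap    [9, 9]
over    [9, 9, 9]
swap    [9, 9, 9]
-       [9, 0]
negate  [9, 0]
-       [9]
-7      [9, -7]
-       [16]
negate  [-16]
negate  [16]
-2      [16, -2]
swap    [-2, 16]
drop    [-2]
negate  [2]
negate  [-2]
negate  [2]
negate  [-2]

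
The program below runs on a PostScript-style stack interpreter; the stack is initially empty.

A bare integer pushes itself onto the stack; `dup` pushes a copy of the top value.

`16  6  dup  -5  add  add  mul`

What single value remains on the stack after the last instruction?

112

16  → 16
6   → 16 6
dup → 16 6 6
-5  → 16 6 6 -5
add → 16 6 1
add → 16 7
mul → 112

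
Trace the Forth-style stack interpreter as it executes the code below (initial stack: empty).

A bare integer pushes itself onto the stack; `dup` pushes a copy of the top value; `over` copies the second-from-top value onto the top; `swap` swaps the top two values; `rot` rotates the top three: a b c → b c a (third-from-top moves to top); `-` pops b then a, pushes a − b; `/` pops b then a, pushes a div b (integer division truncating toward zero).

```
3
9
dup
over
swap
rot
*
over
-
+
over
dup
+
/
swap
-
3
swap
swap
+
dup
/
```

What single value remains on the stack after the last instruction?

1

3    -> 3
9    -> 3 9
dup  -> 3 9 9
over -> 3 9 9 9
swap -> 3 9 9 9
rot  -> 3 9 9 9
*    -> 3 9 81
over -> 3 9 81 9
-    -> 3 9 72
+    -> 3 81
over -> 3 81 3
dup  -> 3 81 3 3
+    -> 3 81 6
/    -> 3 13
swap -> 13 3
-    -> 10
3    -> 10 3
swap -> 3 10
swap -> 10 3
+    -> 13
dup  -> 13 13
/    -> 1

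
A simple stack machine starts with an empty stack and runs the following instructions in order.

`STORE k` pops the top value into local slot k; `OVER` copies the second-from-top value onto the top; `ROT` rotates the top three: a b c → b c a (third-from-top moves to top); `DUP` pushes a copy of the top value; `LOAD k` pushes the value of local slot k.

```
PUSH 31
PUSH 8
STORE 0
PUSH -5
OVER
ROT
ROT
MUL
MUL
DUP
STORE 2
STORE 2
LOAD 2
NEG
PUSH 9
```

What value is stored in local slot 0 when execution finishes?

8

PUSH 31 : 31
PUSH 8  : 31 8
STORE 0 : 31
PUSH -5 : 31 -5
OVER    : 31 -5 31
ROT     : -5 31 31
ROT     : 31 31 -5
MUL     : 31 -155
MUL     : -4805
DUP     : -4805 -4805
STORE 2 : -4805
STORE 2 : (empty)
LOAD 2  : -4805
NEG     : 4805
PUSH 9  : 4805 9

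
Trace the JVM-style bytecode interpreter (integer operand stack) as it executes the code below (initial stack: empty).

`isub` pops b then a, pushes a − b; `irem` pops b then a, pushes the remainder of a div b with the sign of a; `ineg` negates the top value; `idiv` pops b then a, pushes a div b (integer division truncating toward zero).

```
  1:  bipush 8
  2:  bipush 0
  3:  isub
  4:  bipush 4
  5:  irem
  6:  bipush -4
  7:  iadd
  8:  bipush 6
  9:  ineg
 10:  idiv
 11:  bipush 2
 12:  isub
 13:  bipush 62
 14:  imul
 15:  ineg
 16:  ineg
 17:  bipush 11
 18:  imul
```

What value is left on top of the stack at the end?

-1364

bipush 8  -> 8
bipush 0  -> 8 0
isub      -> 8
bipush 4  -> 8 4
irem      -> 0
bipush -4 -> 0 -4
iadd      -> -4
bipush 6  -> -4 6
ineg      -> -4 -6
idiv      -> 0
bipush 2  -> 0 2
isub      -> -2
bipush 62 -> -2 62
imul      -> -124
ineg      -> 124
ineg      -> -124
bipush 11 -> -124 11
imul      -> -1364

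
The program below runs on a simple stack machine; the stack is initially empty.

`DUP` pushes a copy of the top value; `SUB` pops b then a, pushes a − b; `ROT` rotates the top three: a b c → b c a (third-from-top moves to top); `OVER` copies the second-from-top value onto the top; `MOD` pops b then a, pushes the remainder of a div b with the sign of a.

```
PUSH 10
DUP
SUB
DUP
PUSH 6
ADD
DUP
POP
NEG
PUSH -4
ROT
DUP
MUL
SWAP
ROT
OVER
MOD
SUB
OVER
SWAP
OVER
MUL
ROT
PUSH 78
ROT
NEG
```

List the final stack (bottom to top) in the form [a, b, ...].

PUSH 10  [10]
DUP      [10, 10]
SUB      [0]
DUP      [0, 0]
PUSH 6   [0, 0, 6]
ADD      [0, 6]
DUP      [0, 6, 6]
POP      [0, 6]
NEG      [0, -6]
PUSH -4  [0, -6, -4]
ROT      [-6, -4, 0]
DUP      [-6, -4, 0, 0]
MUL      [-6, -4, 0]
SWAP     [-6, 0, -4]
ROT      [0, -4, -6]
OVER     [0, -4, -6, -4]
MOD      [0, -4, -2]
SUB      [0, -2]
OVER     [0, -2, 0]
SWAP     [0, 0, -2]
OVER     [0, 0, -2, 0]
MUL      [0, 0, 0]
ROT      [0, 0, 0]
PUSH 78  [0, 0, 0, 78]
ROT      [0, 0, 78, 0]
NEG      [0, 0, 78, 0]

[0, 0, 78, 0]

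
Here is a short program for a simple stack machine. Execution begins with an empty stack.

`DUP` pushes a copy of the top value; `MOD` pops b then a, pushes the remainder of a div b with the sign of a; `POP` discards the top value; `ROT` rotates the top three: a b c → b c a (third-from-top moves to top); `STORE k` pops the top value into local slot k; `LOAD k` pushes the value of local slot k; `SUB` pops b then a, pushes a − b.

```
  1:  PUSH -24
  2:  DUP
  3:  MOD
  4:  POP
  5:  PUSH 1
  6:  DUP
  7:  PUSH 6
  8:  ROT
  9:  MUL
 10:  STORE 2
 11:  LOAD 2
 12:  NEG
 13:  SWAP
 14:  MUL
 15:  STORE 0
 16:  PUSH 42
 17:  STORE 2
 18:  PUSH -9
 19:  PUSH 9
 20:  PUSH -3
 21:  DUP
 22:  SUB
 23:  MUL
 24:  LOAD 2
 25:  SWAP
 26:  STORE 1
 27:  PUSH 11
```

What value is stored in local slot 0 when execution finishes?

PUSH -24 : [-24]
DUP      : [-24, -24]
MOD      : [0]
POP      : []
PUSH 1   : [1]
DUP      : [1, 1]
PUSH 6   : [1, 1, 6]
ROT      : [1, 6, 1]
MUL      : [1, 6]
STORE 2  : [1]
LOAD 2   : [1, 6]
NEG      : [1, -6]
SWAP     : [-6, 1]
MUL      : [-6]
STORE 0  : []
PUSH 42  : [42]
STORE 2  : []
PUSH -9  : [-9]
PUSH 9   : [-9, 9]
PUSH -3  : [-9, 9, -3]
DUP      : [-9, 9, -3, -3]
SUB      : [-9, 9, 0]
MUL      : [-9, 0]
LOAD 2   : [-9, 0, 42]
SWAP     : [-9, 42, 0]
STORE 1  : [-9, 42]
PUSH 11  : [-9, 42, 11]

-6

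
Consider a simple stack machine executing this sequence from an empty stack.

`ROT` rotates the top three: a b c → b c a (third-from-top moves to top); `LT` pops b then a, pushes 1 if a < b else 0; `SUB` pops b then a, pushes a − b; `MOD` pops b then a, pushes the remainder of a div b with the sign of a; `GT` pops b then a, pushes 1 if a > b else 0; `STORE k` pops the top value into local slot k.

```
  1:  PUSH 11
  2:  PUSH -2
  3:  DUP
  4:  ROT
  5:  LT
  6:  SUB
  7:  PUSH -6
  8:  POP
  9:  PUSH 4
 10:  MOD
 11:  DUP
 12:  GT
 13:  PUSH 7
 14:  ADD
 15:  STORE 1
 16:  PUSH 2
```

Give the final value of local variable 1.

PUSH 11 -> 11
PUSH -2 -> 11 -2
DUP     -> 11 -2 -2
ROT     -> -2 -2 11
LT      -> -2 1
SUB     -> -3
PUSH -6 -> -3 -6
POP     -> -3
PUSH 4  -> -3 4
MOD     -> -3
DUP     -> -3 -3
GT      -> 0
PUSH 7  -> 0 7
ADD     -> 7
STORE 1 -> (empty)
PUSH 2  -> 2

7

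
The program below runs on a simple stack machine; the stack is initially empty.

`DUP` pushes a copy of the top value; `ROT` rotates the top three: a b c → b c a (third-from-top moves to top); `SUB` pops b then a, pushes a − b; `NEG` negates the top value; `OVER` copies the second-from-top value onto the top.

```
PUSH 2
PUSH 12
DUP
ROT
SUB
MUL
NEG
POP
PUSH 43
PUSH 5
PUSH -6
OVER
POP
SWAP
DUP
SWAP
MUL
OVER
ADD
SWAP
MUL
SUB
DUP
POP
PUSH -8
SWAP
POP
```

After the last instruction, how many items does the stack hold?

1

PUSH 2  : [2]
PUSH 12 : [2, 12]
DUP     : [2, 12, 12]
ROT     : [12, 12, 2]
SUB     : [12, 10]
MUL     : [120]
NEG     : [-120]
POP     : []
PUSH 43 : [43]
PUSH 5  : [43, 5]
PUSH -6 : [43, 5, -6]
OVER    : [43, 5, -6, 5]
POP     : [43, 5, -6]
SWAP    : [43, -6, 5]
DUP     : [43, -6, 5, 5]
SWAP    : [43, -6, 5, 5]
MUL     : [43, -6, 25]
OVER    : [43, -6, 25, -6]
ADD     : [43, -6, 19]
SWAP    : [43, 19, -6]
MUL     : [43, -114]
SUB     : [157]
DUP     : [157, 157]
POP     : [157]
PUSH -8 : [157, -8]
SWAP    : [-8, 157]
POP     : [-8]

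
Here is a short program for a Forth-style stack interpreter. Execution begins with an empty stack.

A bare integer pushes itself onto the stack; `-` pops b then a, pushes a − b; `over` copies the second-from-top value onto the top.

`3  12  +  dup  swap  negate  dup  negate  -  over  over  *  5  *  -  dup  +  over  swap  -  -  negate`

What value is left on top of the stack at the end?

3       3
12      3 12
+       15
dup     15 15
swap    15 15
negate  15 -15
dup     15 -15 -15
negate  15 -15 15
-       15 -30
over    15 -30 15
over    15 -30 15 -30
*       15 -30 -450
5       15 -30 -450 5
*       15 -30 -2250
-       15 2220
dup     15 2220 2220
+       15 4440
over    15 4440 15
swap    15 15 4440
-       15 -4425
-       4440
negate  -4440

-4440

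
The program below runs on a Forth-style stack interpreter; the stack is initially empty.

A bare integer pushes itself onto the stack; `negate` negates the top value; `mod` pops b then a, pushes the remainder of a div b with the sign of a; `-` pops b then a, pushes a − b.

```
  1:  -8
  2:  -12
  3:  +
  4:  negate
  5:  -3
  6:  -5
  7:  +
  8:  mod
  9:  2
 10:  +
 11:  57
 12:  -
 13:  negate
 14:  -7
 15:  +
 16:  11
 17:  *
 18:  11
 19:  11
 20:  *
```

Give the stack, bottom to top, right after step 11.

[6, 57]

-8     → -8
-12    → -8 -12
+      → -20
negate → 20
-3     → 20 -3
-5     → 20 -3 -5
+      → 20 -8
mod    → 4
2      → 4 2
+      → 6
57     → 6 57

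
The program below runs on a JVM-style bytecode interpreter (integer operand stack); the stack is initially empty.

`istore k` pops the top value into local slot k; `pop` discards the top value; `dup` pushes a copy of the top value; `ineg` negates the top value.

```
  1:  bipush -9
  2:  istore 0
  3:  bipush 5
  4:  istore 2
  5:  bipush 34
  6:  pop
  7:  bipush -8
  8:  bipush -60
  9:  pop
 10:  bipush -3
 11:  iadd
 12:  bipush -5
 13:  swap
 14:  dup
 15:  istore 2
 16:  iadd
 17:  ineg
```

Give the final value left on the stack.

16

bipush -9   -9
istore 0    (empty)
bipush 5    5
istore 2    (empty)
bipush 34   34
pop         (empty)
bipush -8   -8
bipush -60  -8 -60
pop         -8
bipush -3   -8 -3
iadd        -11
bipush -5   -11 -5
swap        -5 -11
dup         -5 -11 -11
istore 2    -5 -11
iadd        -16
ineg        16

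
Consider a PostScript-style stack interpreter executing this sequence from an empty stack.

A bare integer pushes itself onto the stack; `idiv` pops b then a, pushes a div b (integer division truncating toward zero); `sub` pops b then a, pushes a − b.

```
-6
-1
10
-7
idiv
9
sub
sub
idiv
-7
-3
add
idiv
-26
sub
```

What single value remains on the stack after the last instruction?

26

-6   : -6
-1   : -6 -1
10   : -6 -1 10
-7   : -6 -1 10 -7
idiv : -6 -1 -1
9    : -6 -1 -1 9
sub  : -6 -1 -10
sub  : -6 9
idiv : 0
-7   : 0 -7
-3   : 0 -7 -3
add  : 0 -10
idiv : 0
-26  : 0 -26
sub  : 26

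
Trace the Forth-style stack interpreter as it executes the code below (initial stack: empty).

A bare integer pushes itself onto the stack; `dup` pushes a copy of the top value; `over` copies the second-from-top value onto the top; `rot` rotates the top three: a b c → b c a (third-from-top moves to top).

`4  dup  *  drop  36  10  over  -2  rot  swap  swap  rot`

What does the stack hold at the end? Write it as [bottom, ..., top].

[36, -2, 10, 36]

4     [4]
dup   [4, 4]
*     [16]
drop  []
36    [36]
10    [36, 10]
over  [36, 10, 36]
-2    [36, 10, 36, -2]
rot   [36, 36, -2, 10]
swap  [36, 36, 10, -2]
swap  [36, 36, -2, 10]
rot   [36, -2, 10, 36]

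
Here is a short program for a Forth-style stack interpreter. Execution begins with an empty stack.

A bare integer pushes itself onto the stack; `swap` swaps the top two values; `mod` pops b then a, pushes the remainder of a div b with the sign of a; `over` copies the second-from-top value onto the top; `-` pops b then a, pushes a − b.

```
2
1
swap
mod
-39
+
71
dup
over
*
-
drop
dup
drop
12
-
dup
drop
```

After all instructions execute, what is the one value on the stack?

-50

2     [2]
1     [2, 1]
swap  [1, 2]
mod   [1]
-39   [1, -39]
+     [-38]
71    [-38, 71]
dup   [-38, 71, 71]
over  [-38, 71, 71, 71]
*     [-38, 71, 5041]
-     [-38, -4970]
drop  [-38]
dup   [-38, -38]
drop  [-38]
12    [-38, 12]
-     [-50]
dup   [-50, -50]
drop  [-50]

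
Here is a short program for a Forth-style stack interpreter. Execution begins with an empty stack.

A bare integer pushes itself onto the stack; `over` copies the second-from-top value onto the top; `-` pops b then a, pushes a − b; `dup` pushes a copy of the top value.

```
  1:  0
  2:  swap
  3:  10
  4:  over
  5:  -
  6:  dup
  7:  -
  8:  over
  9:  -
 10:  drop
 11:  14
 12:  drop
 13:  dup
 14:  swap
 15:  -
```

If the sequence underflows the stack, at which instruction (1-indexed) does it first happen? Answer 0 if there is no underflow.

2

0 -> [0]
swap  — needs 2 operands, stack has 1 → underflow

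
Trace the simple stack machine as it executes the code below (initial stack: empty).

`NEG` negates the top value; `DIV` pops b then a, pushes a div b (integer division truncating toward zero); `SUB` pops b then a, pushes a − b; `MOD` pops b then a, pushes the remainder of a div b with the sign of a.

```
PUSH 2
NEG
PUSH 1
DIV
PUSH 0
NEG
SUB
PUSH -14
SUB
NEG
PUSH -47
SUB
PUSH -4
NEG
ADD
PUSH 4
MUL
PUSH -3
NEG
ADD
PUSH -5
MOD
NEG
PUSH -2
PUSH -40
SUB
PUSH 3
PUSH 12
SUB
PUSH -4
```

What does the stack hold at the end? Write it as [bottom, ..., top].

[-4, 38, -9, -4]

PUSH 2   -> [2]
NEG      -> [-2]
PUSH 1   -> [-2, 1]
DIV      -> [-2]
PUSH 0   -> [-2, 0]
NEG      -> [-2, 0]
SUB      -> [-2]
PUSH -14 -> [-2, -14]
SUB      -> [12]
NEG      -> [-12]
PUSH -47 -> [-12, -47]
SUB      -> [35]
PUSH -4  -> [35, -4]
NEG      -> [35, 4]
ADD      -> [39]
PUSH 4   -> [39, 4]
MUL      -> [156]
PUSH -3  -> [156, -3]
NEG      -> [156, 3]
ADD      -> [159]
PUSH -5  -> [159, -5]
MOD      -> [4]
NEG      -> [-4]
PUSH -2  -> [-4, -2]
PUSH -40 -> [-4, -2, -40]
SUB      -> [-4, 38]
PUSH 3   -> [-4, 38, 3]
PUSH 12  -> [-4, 38, 3, 12]
SUB      -> [-4, 38, -9]
PUSH -4  -> [-4, 38, -9, -4]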